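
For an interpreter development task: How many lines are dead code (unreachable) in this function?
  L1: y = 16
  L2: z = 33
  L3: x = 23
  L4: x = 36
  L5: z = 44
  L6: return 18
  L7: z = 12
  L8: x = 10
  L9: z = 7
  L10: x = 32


Analyzing control flow:
  L1: reachable (before return)
  L2: reachable (before return)
  L3: reachable (before return)
  L4: reachable (before return)
  L5: reachable (before return)
  L6: reachable (return statement)
  L7: DEAD (after return at L6)
  L8: DEAD (after return at L6)
  L9: DEAD (after return at L6)
  L10: DEAD (after return at L6)
Return at L6, total lines = 10
Dead lines: L7 through L10
Count: 4

4


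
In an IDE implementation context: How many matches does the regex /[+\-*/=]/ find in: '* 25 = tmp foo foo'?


Pattern: /[+\-*/=]/ (operators)
Input: '* 25 = tmp foo foo'
Scanning for matches:
  Match 1: '*'
  Match 2: '='
Total matches: 2

2


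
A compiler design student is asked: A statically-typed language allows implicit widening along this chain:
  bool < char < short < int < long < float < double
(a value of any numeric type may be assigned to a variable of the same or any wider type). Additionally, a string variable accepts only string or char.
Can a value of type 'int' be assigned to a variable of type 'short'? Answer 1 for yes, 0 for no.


Target variable type: short
Source value type: int
Numeric ranks: int=3, short=2
Widening allowed iff rank(source) <= rank(target): 3 <= 2? No
Result: 0

0


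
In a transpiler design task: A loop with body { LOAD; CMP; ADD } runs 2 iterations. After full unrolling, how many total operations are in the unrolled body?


Loop body operations: LOAD, CMP, ADD (3 ops per iteration)
Unrolling 2 iterations:
  Iteration 1: LOAD, CMP, ADD (3 ops)
  Iteration 2: LOAD, CMP, ADD (3 ops)
Total: 2 iterations * 3 ops/iter = 6 operations

6


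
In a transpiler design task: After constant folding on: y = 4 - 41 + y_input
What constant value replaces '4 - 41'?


Identifying constant sub-expression:
  Original: y = 4 - 41 + y_input
  4 and 41 are both compile-time constants
  Evaluating: 4 - 41 = -37
  After folding: y = -37 + y_input

-37


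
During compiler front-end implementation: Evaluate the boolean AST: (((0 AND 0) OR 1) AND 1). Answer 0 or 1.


Step 1: Evaluate inner node
  0 AND 0 = 0
Step 2: Evaluate next node
  0 OR 1 = 1
Step 3: Evaluate root node
  1 AND 1 = 1

1


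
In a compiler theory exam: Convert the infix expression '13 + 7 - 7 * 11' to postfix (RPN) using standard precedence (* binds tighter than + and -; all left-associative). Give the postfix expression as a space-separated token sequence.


Applying the shunting-yard algorithm:
  Operand 13 -> output
  Push '+' onto operator stack -> op-stack: [+]
  Operand 7 -> output
  See '-' (prec 1); top '+' (prec 1) >= it -> pop '+' to output
  Push '-' onto operator stack -> op-stack: [-]
  Operand 7 -> output
  Push '*' onto operator stack -> op-stack: [-, *]
  Operand 11 -> output
  End of input: pop '*' to output
  End of input: pop '-' to output
Postfix result: 13 7 + 7 11 * -

13 7 + 7 11 * -


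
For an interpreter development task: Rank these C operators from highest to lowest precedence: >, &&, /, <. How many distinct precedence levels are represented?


Looking up precedence for each operator:
  > -> precedence 4
  && -> precedence 2
  / -> precedence 6
  < -> precedence 4
Sorted highest to lowest: /, >, <, &&
Distinct precedence values: [6, 4, 2]
Number of distinct levels: 3

3


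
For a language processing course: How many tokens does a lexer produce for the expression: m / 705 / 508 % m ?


Scanning 'm / 705 / 508 % m'
Token 1: 'm' -> identifier
Token 2: '/' -> operator
Token 3: '705' -> integer_literal
Token 4: '/' -> operator
Token 5: '508' -> integer_literal
Token 6: '%' -> operator
Token 7: 'm' -> identifier
Total tokens: 7

7


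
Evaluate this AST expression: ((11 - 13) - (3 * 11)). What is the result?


Expression: ((11 - 13) - (3 * 11))
Evaluating step by step:
  11 - 13 = -2
  3 * 11 = 33
  -2 - 33 = -35
Result: -35

-35


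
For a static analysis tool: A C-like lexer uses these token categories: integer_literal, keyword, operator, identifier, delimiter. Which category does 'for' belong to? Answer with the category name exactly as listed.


Token: 'for'
Checking categories:
  identifier: no
  integer_literal: no
  operator: no
  keyword: YES
  delimiter: no
Category: keyword

keyword


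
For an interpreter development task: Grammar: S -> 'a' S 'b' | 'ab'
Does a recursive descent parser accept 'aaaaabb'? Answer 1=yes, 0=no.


Grammar accepts strings of the form a^n b^n (n >= 1)
Word: 'aaaaabb'
Counting: 5 a's and 2 b's
Check: 5 == 2? No
Mismatch: a-count != b-count
Rejected

0


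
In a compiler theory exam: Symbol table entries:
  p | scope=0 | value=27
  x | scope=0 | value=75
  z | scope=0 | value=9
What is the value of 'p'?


Searching symbol table for 'p':
  p | scope=0 | value=27 <- MATCH
  x | scope=0 | value=75
  z | scope=0 | value=9
Found 'p' at scope 0 with value 27

27


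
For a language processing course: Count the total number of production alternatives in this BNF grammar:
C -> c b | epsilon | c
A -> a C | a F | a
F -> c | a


Counting alternatives per rule:
  C: 3 alternative(s)
  A: 3 alternative(s)
  F: 2 alternative(s)
Sum: 3 + 3 + 2 = 8

8


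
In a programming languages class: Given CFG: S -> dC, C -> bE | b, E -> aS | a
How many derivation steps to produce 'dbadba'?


Grammar: S -> dC, C -> bE | b, E -> aS | a
Deriving 'dbadba':
Step 1: S -> dC => dC
Step 2: C -> bE => dbE
Step 3: E -> aS => dbaS
Step 4: S -> dC => dbadC
Step 5: C -> bE => dbadbE
Step 6: E -> a => dbadba
Total derivation steps: 6

6


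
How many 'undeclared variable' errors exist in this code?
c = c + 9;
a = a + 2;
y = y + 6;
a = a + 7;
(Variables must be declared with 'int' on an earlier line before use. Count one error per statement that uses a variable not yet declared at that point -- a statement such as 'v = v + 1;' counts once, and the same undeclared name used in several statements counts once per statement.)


Scanning code line by line:
  Line 1: use 'c' -> ERROR (undeclared)
  Line 2: use 'a' -> ERROR (undeclared)
  Line 3: use 'y' -> ERROR (undeclared)
  Line 4: use 'a' -> ERROR (undeclared)
Total undeclared variable errors: 4

4


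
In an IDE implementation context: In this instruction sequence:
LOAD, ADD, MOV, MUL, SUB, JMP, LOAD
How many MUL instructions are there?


Scanning instruction sequence for MUL:
  Position 1: LOAD
  Position 2: ADD
  Position 3: MOV
  Position 4: MUL <- MATCH
  Position 5: SUB
  Position 6: JMP
  Position 7: LOAD
Matches at positions: [4]
Total MUL count: 1

1


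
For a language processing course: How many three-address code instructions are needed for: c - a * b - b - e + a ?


Expression: c - a * b - b - e + a
Generating three-address code (respecting * over +/- precedence):
  Instruction 1: t1 = a * b
  Instruction 2: t2 = c - t1
  Instruction 3: t3 = t2 - b
  Instruction 4: t4 = t3 - e
  Instruction 5: t5 = t4 + a
Total instructions: 5

5


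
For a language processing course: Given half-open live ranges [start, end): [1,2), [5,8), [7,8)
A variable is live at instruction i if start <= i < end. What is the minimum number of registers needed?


Live ranges:
  Var0: [1, 2)
  Var1: [5, 8)
  Var2: [7, 8)
Sweep-line events (position, delta, active):
  pos=1 start -> active=1
  pos=2 end -> active=0
  pos=5 start -> active=1
  pos=7 start -> active=2
  pos=8 end -> active=1
  pos=8 end -> active=0
Maximum simultaneous active: 2
Minimum registers needed: 2

2


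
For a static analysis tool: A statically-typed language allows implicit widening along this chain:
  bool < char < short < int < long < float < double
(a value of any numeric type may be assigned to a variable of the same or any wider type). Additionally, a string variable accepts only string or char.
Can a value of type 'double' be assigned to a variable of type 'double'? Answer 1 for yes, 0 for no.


Target variable type: double
Source value type: double
Numeric ranks: double=6, double=6
Widening allowed iff rank(source) <= rank(target): 6 <= 6? Yes
Result: 1

1


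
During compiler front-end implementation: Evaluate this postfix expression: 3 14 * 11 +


Processing tokens left to right:
Push 3, Push 14
Pop 3 and 14, compute 3 * 14 = 42, push 42
Push 11
Pop 42 and 11, compute 42 + 11 = 53, push 53
Stack result: 53

53


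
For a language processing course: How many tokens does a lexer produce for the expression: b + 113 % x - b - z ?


Scanning 'b + 113 % x - b - z'
Token 1: 'b' -> identifier
Token 2: '+' -> operator
Token 3: '113' -> integer_literal
Token 4: '%' -> operator
Token 5: 'x' -> identifier
Token 6: '-' -> operator
Token 7: 'b' -> identifier
Token 8: '-' -> operator
Token 9: 'z' -> identifier
Total tokens: 9

9


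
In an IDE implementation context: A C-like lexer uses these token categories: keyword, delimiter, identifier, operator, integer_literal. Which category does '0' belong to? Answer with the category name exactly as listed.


Token: '0'
Checking categories:
  identifier: no
  integer_literal: YES
  operator: no
  keyword: no
  delimiter: no
Category: integer_literal

integer_literal


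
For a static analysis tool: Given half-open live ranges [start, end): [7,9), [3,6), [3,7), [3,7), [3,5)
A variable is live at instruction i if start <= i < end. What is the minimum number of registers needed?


Live ranges:
  Var0: [7, 9)
  Var1: [3, 6)
  Var2: [3, 7)
  Var3: [3, 7)
  Var4: [3, 5)
Sweep-line events (position, delta, active):
  pos=3 start -> active=1
  pos=3 start -> active=2
  pos=3 start -> active=3
  pos=3 start -> active=4
  pos=5 end -> active=3
  pos=6 end -> active=2
  pos=7 end -> active=1
  pos=7 end -> active=0
  pos=7 start -> active=1
  pos=9 end -> active=0
Maximum simultaneous active: 4
Minimum registers needed: 4

4


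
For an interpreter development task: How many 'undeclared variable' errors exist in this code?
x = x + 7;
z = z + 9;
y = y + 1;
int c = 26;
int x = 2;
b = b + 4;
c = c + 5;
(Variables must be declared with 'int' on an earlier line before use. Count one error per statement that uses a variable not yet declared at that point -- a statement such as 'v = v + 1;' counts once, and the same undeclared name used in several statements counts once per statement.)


Scanning code line by line:
  Line 1: use 'x' -> ERROR (undeclared)
  Line 2: use 'z' -> ERROR (undeclared)
  Line 3: use 'y' -> ERROR (undeclared)
  Line 4: declare 'c' -> declared = ['c']
  Line 5: declare 'x' -> declared = ['c', 'x']
  Line 6: use 'b' -> ERROR (undeclared)
  Line 7: use 'c' -> OK (declared)
Total undeclared variable errors: 4

4


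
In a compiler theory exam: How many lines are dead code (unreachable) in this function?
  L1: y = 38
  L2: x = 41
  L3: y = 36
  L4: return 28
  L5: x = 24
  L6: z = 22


Analyzing control flow:
  L1: reachable (before return)
  L2: reachable (before return)
  L3: reachable (before return)
  L4: reachable (return statement)
  L5: DEAD (after return at L4)
  L6: DEAD (after return at L4)
Return at L4, total lines = 6
Dead lines: L5 through L6
Count: 2

2


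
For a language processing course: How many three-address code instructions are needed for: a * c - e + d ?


Expression: a * c - e + d
Generating three-address code (respecting * over +/- precedence):
  Instruction 1: t1 = a * c
  Instruction 2: t2 = t1 - e
  Instruction 3: t3 = t2 + d
Total instructions: 3

3


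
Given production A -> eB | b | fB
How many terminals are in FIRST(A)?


Production: A -> eB | b | fB
Examining each alternative for leading terminals:
  A -> eB : first terminal = 'e'
  A -> b : first terminal = 'b'
  A -> fB : first terminal = 'f'
FIRST(A) = {b, e, f}
Count: 3

3


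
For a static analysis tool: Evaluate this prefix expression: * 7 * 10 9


Parsing prefix expression: * 7 * 10 9
Step 1: Innermost operation '* 10 9'
  10 * 9 = 90
Step 2: Outer operation '* 7 [90]'
  7 * 90 = 630

630


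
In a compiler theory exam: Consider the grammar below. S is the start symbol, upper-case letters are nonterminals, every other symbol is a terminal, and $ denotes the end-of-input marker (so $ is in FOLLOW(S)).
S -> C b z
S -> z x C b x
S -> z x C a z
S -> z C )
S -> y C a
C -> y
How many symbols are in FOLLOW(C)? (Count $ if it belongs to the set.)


S is the start symbol and does not occur in any rule body, so FOLLOW(S) = {$}.
Examining every occurrence of C in a rule body:
  S -> C b z : C is followed by terminal 'b' -> add 'b'
  S -> z x C b x : C is followed by terminal 'b' -> add 'b' (already in the set)
  S -> z x C a z : C is followed by terminal 'a' -> add 'a'
  S -> z C ) : C is followed by terminal ')' -> add ')'
  S -> y C a : C is followed by terminal 'a' -> add 'a' (already in the set)
  C -> y : C does not occur in the body -> contributes nothing
FOLLOW(C) = {), a, b}
Count: 3

3


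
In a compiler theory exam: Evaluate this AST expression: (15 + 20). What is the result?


Expression: (15 + 20)
Evaluating step by step:
  15 + 20 = 35
Result: 35

35


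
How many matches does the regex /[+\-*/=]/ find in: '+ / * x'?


Pattern: /[+\-*/=]/ (operators)
Input: '+ / * x'
Scanning for matches:
  Match 1: '+'
  Match 2: '/'
  Match 3: '*'
Total matches: 3

3


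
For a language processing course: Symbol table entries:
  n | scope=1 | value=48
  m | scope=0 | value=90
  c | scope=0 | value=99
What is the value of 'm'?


Searching symbol table for 'm':
  n | scope=1 | value=48
  m | scope=0 | value=90 <- MATCH
  c | scope=0 | value=99
Found 'm' at scope 0 with value 90

90


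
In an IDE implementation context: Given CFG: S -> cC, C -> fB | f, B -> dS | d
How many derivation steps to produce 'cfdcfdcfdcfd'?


Grammar: S -> cC, C -> fB | f, B -> dS | d
Deriving 'cfdcfdcfdcfd':
Step 1: S -> cC => cC
Step 2: C -> fB => cfB
Step 3: B -> dS => cfdS
Step 4: S -> cC => cfdcC
Step 5: C -> fB => cfdcfB
Step 6: B -> dS => cfdcfdS
Step 7: S -> cC => cfdcfdcC
Step 8: C -> fB => cfdcfdcfB
Step 9: B -> dS => cfdcfdcfdS
Step 10: S -> cC => cfdcfdcfdcC
Step 11: C -> fB => cfdcfdcfdcfB
Step 12: B -> d => cfdcfdcfdcfd
Total derivation steps: 12

12


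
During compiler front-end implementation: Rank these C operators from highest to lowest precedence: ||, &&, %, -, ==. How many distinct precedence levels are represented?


Looking up precedence for each operator:
  || -> precedence 1
  && -> precedence 2
  % -> precedence 6
  - -> precedence 5
  == -> precedence 3
Sorted highest to lowest: %, -, ==, &&, ||
Distinct precedence values: [6, 5, 3, 2, 1]
Number of distinct levels: 5

5


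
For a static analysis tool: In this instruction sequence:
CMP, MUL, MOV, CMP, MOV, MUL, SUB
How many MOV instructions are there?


Scanning instruction sequence for MOV:
  Position 1: CMP
  Position 2: MUL
  Position 3: MOV <- MATCH
  Position 4: CMP
  Position 5: MOV <- MATCH
  Position 6: MUL
  Position 7: SUB
Matches at positions: [3, 5]
Total MOV count: 2

2


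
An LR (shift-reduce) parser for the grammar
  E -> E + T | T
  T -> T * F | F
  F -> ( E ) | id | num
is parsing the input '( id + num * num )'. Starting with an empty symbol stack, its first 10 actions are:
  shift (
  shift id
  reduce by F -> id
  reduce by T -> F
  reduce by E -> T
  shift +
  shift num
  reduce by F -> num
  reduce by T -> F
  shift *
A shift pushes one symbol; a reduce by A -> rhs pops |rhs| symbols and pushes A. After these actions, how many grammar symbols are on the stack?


Tracking the symbol stack through each action:
  Action 1: shift '(' : push -> stack = [(] (size 1)
  Action 2: shift 'id' : push -> stack = [(, id] (size 2)
  Action 3: reduce by F -> id : pop 1, push F -> stack = [(, F] (size 2)
  Action 4: reduce by T -> F : pop 1, push T -> stack = [(, T] (size 2)
  Action 5: reduce by E -> T : pop 1, push E -> stack = [(, E] (size 2)
  Action 6: shift '+' : push -> stack = [(, E, +] (size 3)
  Action 7: shift 'num' : push -> stack = [(, E, +, num] (size 4)
  Action 8: reduce by F -> num : pop 1, push F -> stack = [(, E, +, F] (size 4)
  Action 9: reduce by T -> F : pop 1, push T -> stack = [(, E, +, T] (size 4)
  Action 10: shift '*' : push -> stack = [(, E, +, T, *] (size 5)
Final stack size: 5

5


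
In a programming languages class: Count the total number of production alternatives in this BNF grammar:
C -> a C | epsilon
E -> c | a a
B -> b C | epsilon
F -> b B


Counting alternatives per rule:
  C: 2 alternative(s)
  E: 2 alternative(s)
  B: 2 alternative(s)
  F: 1 alternative(s)
Sum: 2 + 2 + 2 + 1 = 7

7


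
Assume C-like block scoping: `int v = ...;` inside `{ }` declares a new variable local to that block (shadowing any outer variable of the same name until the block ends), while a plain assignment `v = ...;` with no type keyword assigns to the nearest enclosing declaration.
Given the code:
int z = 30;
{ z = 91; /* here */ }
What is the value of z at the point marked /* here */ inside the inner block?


Analyzing scoping rules:
Outer scope: declares z = 30
Inner block: 'z = 91;' has no type keyword, so it is an assignment to the outer z (no shadowing)
Inside the block, after the assignment -> 91
Result: 91

91


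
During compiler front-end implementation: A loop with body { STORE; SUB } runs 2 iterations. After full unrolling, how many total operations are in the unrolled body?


Loop body operations: STORE, SUB (2 ops per iteration)
Unrolling 2 iterations:
  Iteration 1: STORE, SUB (2 ops)
  Iteration 2: STORE, SUB (2 ops)
Total: 2 iterations * 2 ops/iter = 4 operations

4


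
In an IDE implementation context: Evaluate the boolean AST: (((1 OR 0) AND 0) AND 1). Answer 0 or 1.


Step 1: Evaluate inner node
  1 OR 0 = 1
Step 2: Evaluate next node
  1 AND 0 = 0
Step 3: Evaluate root node
  0 AND 1 = 0

0


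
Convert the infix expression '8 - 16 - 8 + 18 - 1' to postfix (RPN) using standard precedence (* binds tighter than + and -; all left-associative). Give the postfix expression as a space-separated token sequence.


Applying the shunting-yard algorithm:
  Operand 8 -> output
  Push '-' onto operator stack -> op-stack: [-]
  Operand 16 -> output
  See '-' (prec 1); top '-' (prec 1) >= it -> pop '-' to output
  Push '-' onto operator stack -> op-stack: [-]
  Operand 8 -> output
  See '+' (prec 1); top '-' (prec 1) >= it -> pop '-' to output
  Push '+' onto operator stack -> op-stack: [+]
  Operand 18 -> output
  See '-' (prec 1); top '+' (prec 1) >= it -> pop '+' to output
  Push '-' onto operator stack -> op-stack: [-]
  Operand 1 -> output
  End of input: pop '-' to output
Postfix result: 8 16 - 8 - 18 + 1 -

8 16 - 8 - 18 + 1 -


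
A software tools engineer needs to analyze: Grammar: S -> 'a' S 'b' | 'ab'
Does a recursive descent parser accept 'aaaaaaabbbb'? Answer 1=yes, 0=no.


Grammar accepts strings of the form a^n b^n (n >= 1)
Word: 'aaaaaaabbbb'
Counting: 7 a's and 4 b's
Check: 7 == 4? No
Mismatch: a-count != b-count
Rejected

0


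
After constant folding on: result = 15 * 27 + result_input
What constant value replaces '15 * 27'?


Identifying constant sub-expression:
  Original: result = 15 * 27 + result_input
  15 and 27 are both compile-time constants
  Evaluating: 15 * 27 = 405
  After folding: result = 405 + result_input

405


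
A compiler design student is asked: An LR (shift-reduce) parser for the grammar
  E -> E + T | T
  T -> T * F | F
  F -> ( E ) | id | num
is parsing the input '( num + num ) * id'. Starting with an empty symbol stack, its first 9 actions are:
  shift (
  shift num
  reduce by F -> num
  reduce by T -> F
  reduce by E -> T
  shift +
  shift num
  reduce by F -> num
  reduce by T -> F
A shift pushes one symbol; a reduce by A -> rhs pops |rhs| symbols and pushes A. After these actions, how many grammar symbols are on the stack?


Tracking the symbol stack through each action:
  Action 1: shift '(' : push -> stack = [(] (size 1)
  Action 2: shift 'num' : push -> stack = [(, num] (size 2)
  Action 3: reduce by F -> num : pop 1, push F -> stack = [(, F] (size 2)
  Action 4: reduce by T -> F : pop 1, push T -> stack = [(, T] (size 2)
  Action 5: reduce by E -> T : pop 1, push E -> stack = [(, E] (size 2)
  Action 6: shift '+' : push -> stack = [(, E, +] (size 3)
  Action 7: shift 'num' : push -> stack = [(, E, +, num] (size 4)
  Action 8: reduce by F -> num : pop 1, push F -> stack = [(, E, +, F] (size 4)
  Action 9: reduce by T -> F : pop 1, push T -> stack = [(, E, +, T] (size 4)
Final stack size: 4

4


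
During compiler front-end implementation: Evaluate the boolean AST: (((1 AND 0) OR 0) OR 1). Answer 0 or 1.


Step 1: Evaluate inner node
  1 AND 0 = 0
Step 2: Evaluate next node
  0 OR 0 = 0
Step 3: Evaluate root node
  0 OR 1 = 1

1


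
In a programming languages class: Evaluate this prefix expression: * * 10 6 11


Parsing prefix expression: * * 10 6 11
Step 1: Innermost operation '* 10 6'
  10 * 6 = 60
Step 2: Outer operation '* [60] 11'
  60 * 11 = 660

660


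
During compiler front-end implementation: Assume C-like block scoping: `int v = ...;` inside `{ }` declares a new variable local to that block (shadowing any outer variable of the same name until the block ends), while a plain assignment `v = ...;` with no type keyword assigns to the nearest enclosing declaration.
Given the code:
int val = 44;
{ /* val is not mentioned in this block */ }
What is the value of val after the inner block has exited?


Analyzing scoping rules:
Outer scope: declares val = 44
Inner block: val is neither redeclared nor assigned -> unchanged
After the block -> 44
Result: 44

44


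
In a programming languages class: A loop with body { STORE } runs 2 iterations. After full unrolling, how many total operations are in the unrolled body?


Loop body operations: STORE (1 op per iteration)
Unrolling 2 iterations:
  Iteration 1: STORE (1 ops)
  Iteration 2: STORE (1 ops)
Total: 2 iterations * 1 ops/iter = 2 operations

2


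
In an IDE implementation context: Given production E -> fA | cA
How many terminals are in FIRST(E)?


Production: E -> fA | cA
Examining each alternative for leading terminals:
  E -> fA : first terminal = 'f'
  E -> cA : first terminal = 'c'
FIRST(E) = {c, f}
Count: 2

2


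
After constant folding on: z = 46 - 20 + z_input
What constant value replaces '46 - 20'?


Identifying constant sub-expression:
  Original: z = 46 - 20 + z_input
  46 and 20 are both compile-time constants
  Evaluating: 46 - 20 = 26
  After folding: z = 26 + z_input

26


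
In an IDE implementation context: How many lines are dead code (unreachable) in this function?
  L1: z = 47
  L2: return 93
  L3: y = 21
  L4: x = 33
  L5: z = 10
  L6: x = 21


Analyzing control flow:
  L1: reachable (before return)
  L2: reachable (return statement)
  L3: DEAD (after return at L2)
  L4: DEAD (after return at L2)
  L5: DEAD (after return at L2)
  L6: DEAD (after return at L2)
Return at L2, total lines = 6
Dead lines: L3 through L6
Count: 4

4


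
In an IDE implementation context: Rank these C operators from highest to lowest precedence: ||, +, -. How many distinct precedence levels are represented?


Looking up precedence for each operator:
  || -> precedence 1
  + -> precedence 5
  - -> precedence 5
Sorted highest to lowest: +, -, ||
Distinct precedence values: [5, 1]
Number of distinct levels: 2

2


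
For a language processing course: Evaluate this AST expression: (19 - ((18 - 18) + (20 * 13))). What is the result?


Expression: (19 - ((18 - 18) + (20 * 13)))
Evaluating step by step:
  18 - 18 = 0
  20 * 13 = 260
  0 + 260 = 260
  19 - 260 = -241
Result: -241

-241


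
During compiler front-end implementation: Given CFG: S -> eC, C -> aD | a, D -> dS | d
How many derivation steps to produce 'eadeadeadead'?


Grammar: S -> eC, C -> aD | a, D -> dS | d
Deriving 'eadeadeadead':
Step 1: S -> eC => eC
Step 2: C -> aD => eaD
Step 3: D -> dS => eadS
Step 4: S -> eC => eadeC
Step 5: C -> aD => eadeaD
Step 6: D -> dS => eadeadS
Step 7: S -> eC => eadeadeC
Step 8: C -> aD => eadeadeaD
Step 9: D -> dS => eadeadeadS
Step 10: S -> eC => eadeadeadeC
Step 11: C -> aD => eadeadeadeaD
Step 12: D -> d => eadeadeadead
Total derivation steps: 12

12


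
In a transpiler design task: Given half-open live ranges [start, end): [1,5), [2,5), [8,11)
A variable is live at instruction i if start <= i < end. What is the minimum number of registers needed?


Live ranges:
  Var0: [1, 5)
  Var1: [2, 5)
  Var2: [8, 11)
Sweep-line events (position, delta, active):
  pos=1 start -> active=1
  pos=2 start -> active=2
  pos=5 end -> active=1
  pos=5 end -> active=0
  pos=8 start -> active=1
  pos=11 end -> active=0
Maximum simultaneous active: 2
Minimum registers needed: 2

2


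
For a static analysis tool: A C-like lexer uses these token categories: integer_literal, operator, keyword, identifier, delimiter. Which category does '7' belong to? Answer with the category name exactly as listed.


Token: '7'
Checking categories:
  identifier: no
  integer_literal: YES
  operator: no
  keyword: no
  delimiter: no
Category: integer_literal

integer_literal


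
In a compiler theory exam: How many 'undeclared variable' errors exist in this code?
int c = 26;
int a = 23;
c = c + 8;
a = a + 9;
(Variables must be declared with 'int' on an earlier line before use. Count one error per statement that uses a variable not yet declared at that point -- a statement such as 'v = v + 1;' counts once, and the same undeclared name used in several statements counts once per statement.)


Scanning code line by line:
  Line 1: declare 'c' -> declared = ['c']
  Line 2: declare 'a' -> declared = ['a', 'c']
  Line 3: use 'c' -> OK (declared)
  Line 4: use 'a' -> OK (declared)
Total undeclared variable errors: 0

0


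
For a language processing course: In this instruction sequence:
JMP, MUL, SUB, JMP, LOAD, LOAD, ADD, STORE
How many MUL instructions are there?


Scanning instruction sequence for MUL:
  Position 1: JMP
  Position 2: MUL <- MATCH
  Position 3: SUB
  Position 4: JMP
  Position 5: LOAD
  Position 6: LOAD
  Position 7: ADD
  Position 8: STORE
Matches at positions: [2]
Total MUL count: 1

1


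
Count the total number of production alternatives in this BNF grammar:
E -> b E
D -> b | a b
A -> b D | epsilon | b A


Counting alternatives per rule:
  E: 1 alternative(s)
  D: 2 alternative(s)
  A: 3 alternative(s)
Sum: 1 + 2 + 3 = 6

6


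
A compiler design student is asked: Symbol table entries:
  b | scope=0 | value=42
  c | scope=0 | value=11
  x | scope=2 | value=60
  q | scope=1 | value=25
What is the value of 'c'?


Searching symbol table for 'c':
  b | scope=0 | value=42
  c | scope=0 | value=11 <- MATCH
  x | scope=2 | value=60
  q | scope=1 | value=25
Found 'c' at scope 0 with value 11

11


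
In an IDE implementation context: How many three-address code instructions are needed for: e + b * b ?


Expression: e + b * b
Generating three-address code (respecting * over +/- precedence):
  Instruction 1: t1 = b * b
  Instruction 2: t2 = e + t1
Total instructions: 2

2


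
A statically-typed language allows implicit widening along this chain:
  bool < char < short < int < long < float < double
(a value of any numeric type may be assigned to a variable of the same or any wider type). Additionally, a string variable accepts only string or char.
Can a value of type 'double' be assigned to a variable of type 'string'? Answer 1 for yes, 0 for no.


Target variable type: string
Source value type: double
Rule: string accepts only {string, char}
  source 'double' in {string, char}? No
Result: 0

0


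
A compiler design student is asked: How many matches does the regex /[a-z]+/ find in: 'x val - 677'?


Pattern: /[a-z]+/ (identifiers)
Input: 'x val - 677'
Scanning for matches:
  Match 1: 'x'
  Match 2: 'val'
Total matches: 2

2


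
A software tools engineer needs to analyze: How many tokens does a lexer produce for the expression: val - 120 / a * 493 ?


Scanning 'val - 120 / a * 493'
Token 1: 'val' -> identifier
Token 2: '-' -> operator
Token 3: '120' -> integer_literal
Token 4: '/' -> operator
Token 5: 'a' -> identifier
Token 6: '*' -> operator
Token 7: '493' -> integer_literal
Total tokens: 7

7


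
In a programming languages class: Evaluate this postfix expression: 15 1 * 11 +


Processing tokens left to right:
Push 15, Push 1
Pop 15 and 1, compute 15 * 1 = 15, push 15
Push 11
Pop 15 and 11, compute 15 + 11 = 26, push 26
Stack result: 26

26


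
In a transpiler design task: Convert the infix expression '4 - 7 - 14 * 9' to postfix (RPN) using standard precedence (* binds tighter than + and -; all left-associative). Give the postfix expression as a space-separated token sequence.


Applying the shunting-yard algorithm:
  Operand 4 -> output
  Push '-' onto operator stack -> op-stack: [-]
  Operand 7 -> output
  See '-' (prec 1); top '-' (prec 1) >= it -> pop '-' to output
  Push '-' onto operator stack -> op-stack: [-]
  Operand 14 -> output
  Push '*' onto operator stack -> op-stack: [-, *]
  Operand 9 -> output
  End of input: pop '*' to output
  End of input: pop '-' to output
Postfix result: 4 7 - 14 9 * -

4 7 - 14 9 * -


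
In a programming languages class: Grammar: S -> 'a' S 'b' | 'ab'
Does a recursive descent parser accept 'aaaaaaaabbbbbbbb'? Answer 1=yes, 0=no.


Grammar accepts strings of the form a^n b^n (n >= 1)
Word: 'aaaaaaaabbbbbbbb'
Counting: 8 a's and 8 b's
Check: 8 == 8? Yes
Derivation (S -> aSb applied 7 time(s), then S -> ab): S => aSb => aaSbb => aaaSbbb => aaaaSbbbb => aaaaaSbbbbb => aaaaaaSbbbbbb => aaaaaaaSbbbbbbb => aaaaaaaabbbbbbbb
Accepted

1


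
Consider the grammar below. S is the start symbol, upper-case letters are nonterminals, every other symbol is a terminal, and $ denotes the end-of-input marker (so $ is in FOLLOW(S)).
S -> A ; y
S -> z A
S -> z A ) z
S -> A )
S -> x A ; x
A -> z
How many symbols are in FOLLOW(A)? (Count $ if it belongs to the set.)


S is the start symbol and does not occur in any rule body, so FOLLOW(S) = {$}.
Examining every occurrence of A in a rule body:
  S -> A ; y : A is followed by terminal ';' -> add ';'
  S -> z A : A is at the right end -> add FOLLOW(S) = {$}
  S -> z A ) z : A is followed by terminal ')' -> add ')'
  S -> A ) : A is followed by terminal ')' -> add ')' (already in the set)
  S -> x A ; x : A is followed by terminal ';' -> add ';' (already in the set)
  A -> z : A does not occur in the body -> contributes nothing
FOLLOW(A) = {), ;, $}
Count: 3

3


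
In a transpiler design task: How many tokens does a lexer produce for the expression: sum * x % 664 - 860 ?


Scanning 'sum * x % 664 - 860'
Token 1: 'sum' -> identifier
Token 2: '*' -> operator
Token 3: 'x' -> identifier
Token 4: '%' -> operator
Token 5: '664' -> integer_literal
Token 6: '-' -> operator
Token 7: '860' -> integer_literal
Total tokens: 7

7


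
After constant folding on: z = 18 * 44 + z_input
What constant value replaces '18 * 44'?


Identifying constant sub-expression:
  Original: z = 18 * 44 + z_input
  18 and 44 are both compile-time constants
  Evaluating: 18 * 44 = 792
  After folding: z = 792 + z_input

792


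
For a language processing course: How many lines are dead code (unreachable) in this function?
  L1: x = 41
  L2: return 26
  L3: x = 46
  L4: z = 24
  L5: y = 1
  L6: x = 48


Analyzing control flow:
  L1: reachable (before return)
  L2: reachable (return statement)
  L3: DEAD (after return at L2)
  L4: DEAD (after return at L2)
  L5: DEAD (after return at L2)
  L6: DEAD (after return at L2)
Return at L2, total lines = 6
Dead lines: L3 through L6
Count: 4

4


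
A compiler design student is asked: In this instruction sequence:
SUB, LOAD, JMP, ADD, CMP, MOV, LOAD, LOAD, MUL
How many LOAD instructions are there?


Scanning instruction sequence for LOAD:
  Position 1: SUB
  Position 2: LOAD <- MATCH
  Position 3: JMP
  Position 4: ADD
  Position 5: CMP
  Position 6: MOV
  Position 7: LOAD <- MATCH
  Position 8: LOAD <- MATCH
  Position 9: MUL
Matches at positions: [2, 7, 8]
Total LOAD count: 3

3


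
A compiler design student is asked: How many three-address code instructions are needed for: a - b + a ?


Expression: a - b + a
Generating three-address code (respecting * over +/- precedence):
  Instruction 1: t1 = a - b
  Instruction 2: t2 = t1 + a
Total instructions: 2

2


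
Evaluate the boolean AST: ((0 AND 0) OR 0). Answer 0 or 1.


Step 1: Evaluate inner node
  0 AND 0 = 0
Step 2: Evaluate root node
  0 OR 0 = 0

0


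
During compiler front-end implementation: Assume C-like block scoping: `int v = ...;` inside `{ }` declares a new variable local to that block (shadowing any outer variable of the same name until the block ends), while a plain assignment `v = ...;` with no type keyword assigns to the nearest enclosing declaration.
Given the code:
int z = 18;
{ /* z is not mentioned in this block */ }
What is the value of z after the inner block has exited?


Analyzing scoping rules:
Outer scope: declares z = 18
Inner block: z is neither redeclared nor assigned -> unchanged
After the block -> 18
Result: 18

18


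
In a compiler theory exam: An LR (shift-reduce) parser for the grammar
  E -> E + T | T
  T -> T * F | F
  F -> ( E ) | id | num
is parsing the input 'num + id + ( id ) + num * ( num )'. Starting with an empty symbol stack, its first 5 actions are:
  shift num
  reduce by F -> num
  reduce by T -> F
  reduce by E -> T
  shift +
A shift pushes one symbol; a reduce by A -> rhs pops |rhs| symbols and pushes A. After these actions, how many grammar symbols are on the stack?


Tracking the symbol stack through each action:
  Action 1: shift 'num' : push -> stack = [num] (size 1)
  Action 2: reduce by F -> num : pop 1, push F -> stack = [F] (size 1)
  Action 3: reduce by T -> F : pop 1, push T -> stack = [T] (size 1)
  Action 4: reduce by E -> T : pop 1, push E -> stack = [E] (size 1)
  Action 5: shift '+' : push -> stack = [E, +] (size 2)
Final stack size: 2

2


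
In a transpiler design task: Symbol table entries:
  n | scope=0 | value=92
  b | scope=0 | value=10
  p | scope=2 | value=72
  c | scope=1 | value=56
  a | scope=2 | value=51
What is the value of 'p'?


Searching symbol table for 'p':
  n | scope=0 | value=92
  b | scope=0 | value=10
  p | scope=2 | value=72 <- MATCH
  c | scope=1 | value=56
  a | scope=2 | value=51
Found 'p' at scope 2 with value 72

72


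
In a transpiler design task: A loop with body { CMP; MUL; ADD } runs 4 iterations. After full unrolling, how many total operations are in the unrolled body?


Loop body operations: CMP, MUL, ADD (3 ops per iteration)
Unrolling 4 iterations:
  Iteration 1: CMP, MUL, ADD (3 ops)
  Iteration 2: CMP, MUL, ADD (3 ops)
  Iteration 3: CMP, MUL, ADD (3 ops)
  Iteration 4: CMP, MUL, ADD (3 ops)
Total: 4 iterations * 3 ops/iter = 12 operations

12


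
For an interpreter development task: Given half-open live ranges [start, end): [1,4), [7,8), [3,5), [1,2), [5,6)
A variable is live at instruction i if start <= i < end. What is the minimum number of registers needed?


Live ranges:
  Var0: [1, 4)
  Var1: [7, 8)
  Var2: [3, 5)
  Var3: [1, 2)
  Var4: [5, 6)
Sweep-line events (position, delta, active):
  pos=1 start -> active=1
  pos=1 start -> active=2
  pos=2 end -> active=1
  pos=3 start -> active=2
  pos=4 end -> active=1
  pos=5 end -> active=0
  pos=5 start -> active=1
  pos=6 end -> active=0
  pos=7 start -> active=1
  pos=8 end -> active=0
Maximum simultaneous active: 2
Minimum registers needed: 2

2


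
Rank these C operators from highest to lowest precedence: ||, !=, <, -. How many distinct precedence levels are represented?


Looking up precedence for each operator:
  || -> precedence 1
  != -> precedence 3
  < -> precedence 4
  - -> precedence 5
Sorted highest to lowest: -, <, !=, ||
Distinct precedence values: [5, 4, 3, 1]
Number of distinct levels: 4

4


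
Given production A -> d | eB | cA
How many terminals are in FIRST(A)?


Production: A -> d | eB | cA
Examining each alternative for leading terminals:
  A -> d : first terminal = 'd'
  A -> eB : first terminal = 'e'
  A -> cA : first terminal = 'c'
FIRST(A) = {c, d, e}
Count: 3

3


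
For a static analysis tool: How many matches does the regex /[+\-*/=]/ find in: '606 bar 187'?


Pattern: /[+\-*/=]/ (operators)
Input: '606 bar 187'
Scanning for matches:
Total matches: 0

0


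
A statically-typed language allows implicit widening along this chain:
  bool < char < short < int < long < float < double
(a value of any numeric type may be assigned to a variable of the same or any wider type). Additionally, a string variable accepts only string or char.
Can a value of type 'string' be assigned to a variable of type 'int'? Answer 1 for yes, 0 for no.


Target variable type: int
Source value type: string
Rule: string cannot widen to any numeric type
Result: 0

0


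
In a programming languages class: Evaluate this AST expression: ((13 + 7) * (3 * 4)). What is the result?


Expression: ((13 + 7) * (3 * 4))
Evaluating step by step:
  13 + 7 = 20
  3 * 4 = 12
  20 * 12 = 240
Result: 240

240


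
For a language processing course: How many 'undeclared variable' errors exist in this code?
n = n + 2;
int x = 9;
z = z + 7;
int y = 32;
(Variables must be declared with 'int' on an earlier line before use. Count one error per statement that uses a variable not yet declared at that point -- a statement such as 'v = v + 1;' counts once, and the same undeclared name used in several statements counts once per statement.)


Scanning code line by line:
  Line 1: use 'n' -> ERROR (undeclared)
  Line 2: declare 'x' -> declared = ['x']
  Line 3: use 'z' -> ERROR (undeclared)
  Line 4: declare 'y' -> declared = ['x', 'y']
Total undeclared variable errors: 2

2


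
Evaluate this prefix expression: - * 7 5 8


Parsing prefix expression: - * 7 5 8
Step 1: Innermost operation '* 7 5'
  7 * 5 = 35
Step 2: Outer operation '- [35] 8'
  35 - 8 = 27

27


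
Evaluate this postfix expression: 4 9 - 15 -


Processing tokens left to right:
Push 4, Push 9
Pop 4 and 9, compute 4 - 9 = -5, push -5
Push 15
Pop -5 and 15, compute -5 - 15 = -20, push -20
Stack result: -20

-20


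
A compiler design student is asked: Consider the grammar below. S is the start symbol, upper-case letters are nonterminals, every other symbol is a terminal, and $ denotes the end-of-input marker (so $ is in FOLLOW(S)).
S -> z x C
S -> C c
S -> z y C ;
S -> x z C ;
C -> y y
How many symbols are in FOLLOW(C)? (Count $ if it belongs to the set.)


S is the start symbol and does not occur in any rule body, so FOLLOW(S) = {$}.
Examining every occurrence of C in a rule body:
  S -> z x C : C is at the right end -> add FOLLOW(S) = {$}
  S -> C c : C is followed by terminal 'c' -> add 'c'
  S -> z y C ; : C is followed by terminal ';' -> add ';'
  S -> x z C ; : C is followed by terminal ';' -> add ';' (already in the set)
  C -> y y : C does not occur in the body -> contributes nothing
FOLLOW(C) = {;, c, $}
Count: 3

3


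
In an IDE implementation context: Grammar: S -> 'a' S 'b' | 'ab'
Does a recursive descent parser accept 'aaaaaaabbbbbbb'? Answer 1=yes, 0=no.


Grammar accepts strings of the form a^n b^n (n >= 1)
Word: 'aaaaaaabbbbbbb'
Counting: 7 a's and 7 b's
Check: 7 == 7? Yes
Derivation (S -> aSb applied 6 time(s), then S -> ab): S => aSb => aaSbb => aaaSbbb => aaaaSbbbb => aaaaaSbbbbb => aaaaaaSbbbbbb => aaaaaaabbbbbbb
Accepted

1


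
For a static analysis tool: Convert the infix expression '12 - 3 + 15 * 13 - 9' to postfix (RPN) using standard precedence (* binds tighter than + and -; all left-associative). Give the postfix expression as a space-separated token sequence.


Applying the shunting-yard algorithm:
  Operand 12 -> output
  Push '-' onto operator stack -> op-stack: [-]
  Operand 3 -> output
  See '+' (prec 1); top '-' (prec 1) >= it -> pop '-' to output
  Push '+' onto operator stack -> op-stack: [+]
  Operand 15 -> output
  Push '*' onto operator stack -> op-stack: [+, *]
  Operand 13 -> output
  See '-' (prec 1); top '*' (prec 2) >= it -> pop '*' to output
  See '-' (prec 1); top '+' (prec 1) >= it -> pop '+' to output
  Push '-' onto operator stack -> op-stack: [-]
  Operand 9 -> output
  End of input: pop '-' to output
Postfix result: 12 3 - 15 13 * + 9 -

12 3 - 15 13 * + 9 -
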